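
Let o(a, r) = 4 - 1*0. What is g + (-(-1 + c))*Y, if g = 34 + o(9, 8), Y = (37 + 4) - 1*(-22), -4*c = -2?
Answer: 139/2 ≈ 69.500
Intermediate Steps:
c = 1/2 (c = -1/4*(-2) = 1/2 ≈ 0.50000)
o(a, r) = 4 (o(a, r) = 4 + 0 = 4)
Y = 63 (Y = 41 + 22 = 63)
g = 38 (g = 34 + 4 = 38)
g + (-(-1 + c))*Y = 38 - (-1 + 1/2)*63 = 38 - 1*(-1/2)*63 = 38 + (1/2)*63 = 38 + 63/2 = 139/2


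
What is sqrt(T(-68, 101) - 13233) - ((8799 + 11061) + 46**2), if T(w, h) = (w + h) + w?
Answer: -21976 + 2*I*sqrt(3317) ≈ -21976.0 + 115.19*I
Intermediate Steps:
T(w, h) = h + 2*w (T(w, h) = (h + w) + w = h + 2*w)
sqrt(T(-68, 101) - 13233) - ((8799 + 11061) + 46**2) = sqrt((101 + 2*(-68)) - 13233) - ((8799 + 11061) + 46**2) = sqrt((101 - 136) - 13233) - (19860 + 2116) = sqrt(-35 - 13233) - 1*21976 = sqrt(-13268) - 21976 = 2*I*sqrt(3317) - 21976 = -21976 + 2*I*sqrt(3317)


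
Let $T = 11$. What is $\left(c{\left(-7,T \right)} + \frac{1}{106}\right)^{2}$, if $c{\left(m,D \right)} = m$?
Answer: $\frac{549081}{11236} \approx 48.868$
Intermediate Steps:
$\left(c{\left(-7,T \right)} + \frac{1}{106}\right)^{2} = \left(-7 + \frac{1}{106}\right)^{2} = \left(- \frac{741}{106}\right)^{2} = \frac{549081}{11236}$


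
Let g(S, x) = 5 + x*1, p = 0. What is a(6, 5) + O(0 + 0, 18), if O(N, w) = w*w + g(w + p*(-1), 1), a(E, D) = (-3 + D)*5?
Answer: 340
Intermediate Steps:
a(E, D) = -15 + 5*D
g(S, x) = 5 + x
O(N, w) = 6 + w² (O(N, w) = w*w + (5 + 1) = w² + 6 = 6 + w²)
a(6, 5) + O(0 + 0, 18) = (-15 + 5*5) + (6 + 18²) = (-15 + 25) + (6 + 324) = 10 + 330 = 340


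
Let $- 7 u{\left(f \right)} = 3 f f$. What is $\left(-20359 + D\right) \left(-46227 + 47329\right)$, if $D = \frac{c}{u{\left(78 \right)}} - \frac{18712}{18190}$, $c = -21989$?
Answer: $- \frac{1861500787200337}{83000970} \approx -2.2427 \cdot 10^{7}$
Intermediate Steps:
$u{\left(f \right)} = - \frac{3 f^{2}}{7}$ ($u{\left(f \right)} = - \frac{3 f f}{7} = - \frac{3 f^{2}}{7}$)
$D = \frac{1229163973}{166001940}$ ($D = - \frac{21989}{\left(- \frac{3}{7}\right) 78^{2}} - \frac{18712}{18190} = - \frac{21989}{\left(- \frac{3}{7}\right) 6084} - \frac{9356}{9095} = - \frac{21989}{- \frac{18252}{7}} - \frac{9356}{9095} = \left(-21989\right) \left(- \frac{7}{18252}\right) - \frac{9356}{9095} = \frac{153923}{18252} - \frac{9356}{9095} = \frac{1229163973}{166001940} \approx 7.4045$)
$\left(-20359 + D\right) \left(-46227 + 47329\right) = \left(-20359 + \frac{1229163973}{166001940}\right) \left(-46227 + 47329\right) = \left(- \frac{3378404332487}{166001940}\right) 1102 = - \frac{1861500787200337}{83000970}$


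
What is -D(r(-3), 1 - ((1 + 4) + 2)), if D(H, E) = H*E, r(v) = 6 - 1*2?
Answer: 24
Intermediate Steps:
r(v) = 4 (r(v) = 6 - 2 = 4)
D(H, E) = E*H
-D(r(-3), 1 - ((1 + 4) + 2)) = -(1 - ((1 + 4) + 2))*4 = -(1 - (5 + 2))*4 = -(1 - 1*7)*4 = -(1 - 7)*4 = -(-6)*4 = -1*(-24) = 24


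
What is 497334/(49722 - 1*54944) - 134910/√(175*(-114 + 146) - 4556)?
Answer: -248667/2611 - 22485*√29/29 ≈ -4270.6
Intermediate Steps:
497334/(49722 - 1*54944) - 134910/√(175*(-114 + 146) - 4556) = 497334/(49722 - 54944) - 134910/√(175*32 - 4556) = 497334/(-5222) - 134910/√(5600 - 4556) = 497334*(-1/5222) - 134910*√29/174 = -248667/2611 - 134910*√29/174 = -248667/2611 - 22485*√29/29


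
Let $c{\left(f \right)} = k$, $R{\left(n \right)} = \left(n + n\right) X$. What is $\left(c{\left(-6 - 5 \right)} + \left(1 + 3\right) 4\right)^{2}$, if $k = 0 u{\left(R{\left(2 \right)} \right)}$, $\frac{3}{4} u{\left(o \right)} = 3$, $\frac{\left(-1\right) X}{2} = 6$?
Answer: $256$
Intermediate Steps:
$X = -12$ ($X = \left(-2\right) 6 = -12$)
$R{\left(n \right)} = - 24 n$ ($R{\left(n \right)} = \left(n + n\right) \left(-12\right) = 2 n \left(-12\right) = - 24 n$)
$u{\left(o \right)} = 4$ ($u{\left(o \right)} = \frac{4}{3} \cdot 3 = 4$)
$k = 0$ ($k = 0 \cdot 4 = 0$)
$c{\left(f \right)} = 0$
$\left(c{\left(-6 - 5 \right)} + \left(1 + 3\right) 4\right)^{2} = \left(0 + \left(1 + 3\right) 4\right)^{2} = \left(0 + 4 \cdot 4\right)^{2} = \left(0 + 16\right)^{2} = 16^{2} = 256$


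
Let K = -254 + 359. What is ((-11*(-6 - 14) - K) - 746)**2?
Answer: 398161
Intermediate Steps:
K = 105
((-11*(-6 - 14) - K) - 746)**2 = ((-11*(-6 - 14) - 1*105) - 746)**2 = ((-11*(-20) - 105) - 746)**2 = ((220 - 105) - 746)**2 = (115 - 746)**2 = (-631)**2 = 398161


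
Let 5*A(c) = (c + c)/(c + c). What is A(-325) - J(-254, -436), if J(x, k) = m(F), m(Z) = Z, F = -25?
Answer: 126/5 ≈ 25.200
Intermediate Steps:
J(x, k) = -25
A(c) = 1/5 (A(c) = ((c + c)/(c + c))/5 = ((2*c)/((2*c)))/5 = ((2*c)*(1/(2*c)))/5 = (1/5)*1 = 1/5)
A(-325) - J(-254, -436) = 1/5 - 1*(-25) = 1/5 + 25 = 126/5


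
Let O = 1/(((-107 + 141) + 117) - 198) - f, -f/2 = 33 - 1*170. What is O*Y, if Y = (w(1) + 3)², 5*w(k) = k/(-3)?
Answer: -2770416/1175 ≈ -2357.8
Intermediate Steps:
w(k) = -k/15 (w(k) = (k/(-3))/5 = (k*(-⅓))/5 = (-k/3)/5 = -k/15)
Y = 1936/225 (Y = (-1/15*1 + 3)² = (-1/15 + 3)² = (44/15)² = 1936/225 ≈ 8.6044)
f = 274 (f = -2*(33 - 1*170) = -2*(33 - 170) = -2*(-137) = 274)
O = -12879/47 (O = 1/(((-107 + 141) + 117) - 198) - 1*274 = 1/((34 + 117) - 198) - 274 = 1/(151 - 198) - 274 = 1/(-47) - 274 = -1/47 - 274 = -12879/47 ≈ -274.02)
O*Y = -12879/47*1936/225 = -2770416/1175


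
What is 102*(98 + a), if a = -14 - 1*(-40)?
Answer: 12648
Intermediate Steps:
a = 26 (a = -14 + 40 = 26)
102*(98 + a) = 102*(98 + 26) = 102*124 = 12648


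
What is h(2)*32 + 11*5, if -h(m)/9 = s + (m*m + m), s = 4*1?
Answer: -2825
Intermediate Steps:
s = 4
h(m) = -36 - 9*m - 9*m² (h(m) = -9*(4 + (m*m + m)) = -9*(4 + (m² + m)) = -9*(4 + (m + m²)) = -9*(4 + m + m²) = -36 - 9*m - 9*m²)
h(2)*32 + 11*5 = (-36 - 9*2 - 9*2²)*32 + 11*5 = (-36 - 18 - 9*4)*32 + 55 = (-36 - 18 - 36)*32 + 55 = -90*32 + 55 = -2880 + 55 = -2825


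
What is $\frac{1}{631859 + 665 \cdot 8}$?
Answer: $\frac{1}{637179} \approx 1.5694 \cdot 10^{-6}$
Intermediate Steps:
$\frac{1}{631859 + 665 \cdot 8} = \frac{1}{631859 + 5320} = \frac{1}{637179}$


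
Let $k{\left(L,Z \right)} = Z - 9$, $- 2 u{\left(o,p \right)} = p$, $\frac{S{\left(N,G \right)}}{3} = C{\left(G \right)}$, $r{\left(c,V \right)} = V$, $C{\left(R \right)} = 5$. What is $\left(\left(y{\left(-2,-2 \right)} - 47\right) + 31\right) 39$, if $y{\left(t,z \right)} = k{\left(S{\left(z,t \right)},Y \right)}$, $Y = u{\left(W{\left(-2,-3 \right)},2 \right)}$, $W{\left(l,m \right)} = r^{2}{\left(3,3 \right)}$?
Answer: $-1014$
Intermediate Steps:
$S{\left(N,G \right)} = 15$ ($S{\left(N,G \right)} = 3 \cdot 5 = 15$)
$W{\left(l,m \right)} = 9$ ($W{\left(l,m \right)} = 3^{2} = 9$)
$u{\left(o,p \right)} = - \frac{p}{2}$
$Y = -1$ ($Y = \left(- \frac{1}{2}\right) 2 = -1$)
$k{\left(L,Z \right)} = -9 + Z$ ($k{\left(L,Z \right)} = Z - 9 = -9 + Z$)
$y{\left(t,z \right)} = -10$ ($y{\left(t,z \right)} = -9 - 1 = -10$)
$\left(\left(y{\left(-2,-2 \right)} - 47\right) + 31\right) 39 = \left(\left(-10 - 47\right) + 31\right) 39 = \left(-57 + 31\right) 39 = \left(-26\right) 39 = -1014$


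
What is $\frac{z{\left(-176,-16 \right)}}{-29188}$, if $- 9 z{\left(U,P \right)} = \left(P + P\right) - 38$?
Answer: $- \frac{35}{131346} \approx -0.00026647$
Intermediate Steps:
$z{\left(U,P \right)} = \frac{38}{9} - \frac{2 P}{9}$ ($z{\left(U,P \right)} = - \frac{\left(P + P\right) - 38}{9} = - \frac{2 P - 38}{9} = - \frac{-38 + 2 P}{9} = \frac{38}{9} - \frac{2 P}{9}$)
$\frac{z{\left(-176,-16 \right)}}{-29188} = \frac{\frac{38}{9} - - \frac{32}{9}}{-29188} = \left(\frac{38}{9} + \frac{32}{9}\right) \left(- \frac{1}{29188}\right) = \frac{70}{9} \left(- \frac{1}{29188}\right) = - \frac{35}{131346}$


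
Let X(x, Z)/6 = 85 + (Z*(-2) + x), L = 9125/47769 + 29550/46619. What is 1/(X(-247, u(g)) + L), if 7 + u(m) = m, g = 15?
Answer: -2226943011/2376538163423 ≈ -0.00093705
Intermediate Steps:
L = 1836972325/2226943011 (L = 9125*(1/47769) + 29550*(1/46619) = 9125/47769 + 29550/46619 = 1836972325/2226943011 ≈ 0.82489)
u(m) = -7 + m
X(x, Z) = 510 - 12*Z + 6*x (X(x, Z) = 6*(85 + (Z*(-2) + x)) = 6*(85 + (-2*Z + x)) = 6*(85 + (x - 2*Z)) = 6*(85 + x - 2*Z) = 510 - 12*Z + 6*x)
1/(X(-247, u(g)) + L) = 1/((510 - 12*(-7 + 15) + 6*(-247)) + 1836972325/2226943011) = 1/((510 - 12*8 - 1482) + 1836972325/2226943011) = 1/((510 - 96 - 1482) + 1836972325/2226943011) = 1/(-1068 + 1836972325/2226943011) = 1/(-2376538163423/2226943011) = -2226943011/2376538163423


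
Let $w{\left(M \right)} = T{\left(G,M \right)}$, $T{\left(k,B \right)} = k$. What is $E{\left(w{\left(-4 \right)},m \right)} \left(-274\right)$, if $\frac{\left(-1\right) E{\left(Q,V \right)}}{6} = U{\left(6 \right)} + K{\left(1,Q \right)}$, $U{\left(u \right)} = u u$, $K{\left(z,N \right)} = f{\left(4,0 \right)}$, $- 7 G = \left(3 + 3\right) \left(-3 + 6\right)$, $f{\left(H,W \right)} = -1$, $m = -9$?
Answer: $57540$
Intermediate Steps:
$G = - \frac{18}{7}$ ($G = - \frac{\left(3 + 3\right) \left(-3 + 6\right)}{7} = - \frac{6 \cdot 3}{7} = \left(- \frac{1}{7}\right) 18 = - \frac{18}{7} \approx -2.5714$)
$w{\left(M \right)} = - \frac{18}{7}$
$K{\left(z,N \right)} = -1$
$U{\left(u \right)} = u^{2}$
$E{\left(Q,V \right)} = -210$ ($E{\left(Q,V \right)} = - 6 \left(6^{2} - 1\right) = - 6 \left(36 - 1\right) = \left(-6\right) 35 = -210$)
$E{\left(w{\left(-4 \right)},m \right)} \left(-274\right) = \left(-210\right) \left(-274\right) = 57540$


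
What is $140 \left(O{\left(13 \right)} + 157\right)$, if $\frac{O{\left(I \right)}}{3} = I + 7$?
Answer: $30380$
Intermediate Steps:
$O{\left(I \right)} = 21 + 3 I$ ($O{\left(I \right)} = 3 \left(I + 7\right) = 3 \left(7 + I\right) = 21 + 3 I$)
$140 \left(O{\left(13 \right)} + 157\right) = 140 \left(\left(21 + 3 \cdot 13\right) + 157\right) = 140 \left(\left(21 + 39\right) + 157\right) = 140 \left(60 + 157\right) = 140 \cdot 217 = 30380$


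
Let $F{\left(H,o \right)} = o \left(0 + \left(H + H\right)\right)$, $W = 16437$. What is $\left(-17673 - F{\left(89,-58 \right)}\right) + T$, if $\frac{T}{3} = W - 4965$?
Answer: $27067$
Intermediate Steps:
$F{\left(H,o \right)} = 2 H o$ ($F{\left(H,o \right)} = o \left(0 + 2 H\right) = o 2 H = 2 H o$)
$T = 34416$ ($T = 3 \left(16437 - 4965\right) = 3 \cdot 11472 = 34416$)
$\left(-17673 - F{\left(89,-58 \right)}\right) + T = \left(-17673 - 2 \cdot 89 \left(-58\right)\right) + 34416 = \left(-17673 - -10324\right) + 34416 = \left(-17673 + 10324\right) + 34416 = -7349 + 34416 = 27067$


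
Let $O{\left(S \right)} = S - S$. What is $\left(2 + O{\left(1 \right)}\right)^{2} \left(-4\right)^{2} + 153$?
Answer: $217$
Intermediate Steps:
$O{\left(S \right)} = 0$
$\left(2 + O{\left(1 \right)}\right)^{2} \left(-4\right)^{2} + 153 = \left(2 + 0\right)^{2} \left(-4\right)^{2} + 153 = 2^{2} \cdot 16 + 153 = 4 \cdot 16 + 153 = 64 + 153 = 217$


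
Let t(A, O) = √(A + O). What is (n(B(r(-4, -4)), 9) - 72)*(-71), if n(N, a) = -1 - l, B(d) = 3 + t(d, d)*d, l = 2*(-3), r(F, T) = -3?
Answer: 4757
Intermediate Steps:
l = -6
B(d) = 3 + √2*d^(3/2) (B(d) = 3 + √(d + d)*d = 3 + √(2*d)*d = 3 + (√2*√d)*d = 3 + √2*d^(3/2))
n(N, a) = 5 (n(N, a) = -1 - 1*(-6) = -1 + 6 = 5)
(n(B(r(-4, -4)), 9) - 72)*(-71) = (5 - 72)*(-71) = -67*(-71) = 4757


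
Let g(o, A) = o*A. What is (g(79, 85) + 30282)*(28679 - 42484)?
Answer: -510743585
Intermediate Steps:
g(o, A) = A*o
(g(79, 85) + 30282)*(28679 - 42484) = (85*79 + 30282)*(28679 - 42484) = (6715 + 30282)*(-13805) = 36997*(-13805) = -510743585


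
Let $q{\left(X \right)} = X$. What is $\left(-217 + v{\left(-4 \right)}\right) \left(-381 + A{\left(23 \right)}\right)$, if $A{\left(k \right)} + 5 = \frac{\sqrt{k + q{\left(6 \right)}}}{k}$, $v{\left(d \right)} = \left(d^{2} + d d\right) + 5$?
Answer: $69480 - \frac{180 \sqrt{29}}{23} \approx 69438.0$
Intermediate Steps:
$v{\left(d \right)} = 5 + 2 d^{2}$ ($v{\left(d \right)} = \left(d^{2} + d^{2}\right) + 5 = 2 d^{2} + 5 = 5 + 2 d^{2}$)
$A{\left(k \right)} = -5 + \frac{\sqrt{6 + k}}{k}$ ($A{\left(k \right)} = -5 + \frac{\sqrt{k + 6}}{k} = -5 + \frac{\sqrt{6 + k}}{k}$)
$\left(-217 + v{\left(-4 \right)}\right) \left(-381 + A{\left(23 \right)}\right) = \left(-217 + \left(5 + 2 \left(-4\right)^{2}\right)\right) \left(-381 - \left(5 - \frac{\sqrt{6 + 23}}{23}\right)\right) = \left(-217 + \left(5 + 2 \cdot 16\right)\right) \left(-381 - \left(5 - \frac{\sqrt{29}}{23}\right)\right) = \left(-217 + \left(5 + 32\right)\right) \left(-386 + \frac{\sqrt{29}}{23}\right) = \left(-217 + 37\right) \left(-386 + \frac{\sqrt{29}}{23}\right) = - 180 \left(-386 + \frac{\sqrt{29}}{23}\right) = 69480 - \frac{180 \sqrt{29}}{23}$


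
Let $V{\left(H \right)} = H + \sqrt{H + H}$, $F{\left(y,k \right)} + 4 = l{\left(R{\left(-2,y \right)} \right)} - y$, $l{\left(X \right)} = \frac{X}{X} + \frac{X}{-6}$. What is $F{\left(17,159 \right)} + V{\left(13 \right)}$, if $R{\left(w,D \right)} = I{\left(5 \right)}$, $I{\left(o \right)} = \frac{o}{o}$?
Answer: $- \frac{43}{6} + \sqrt{26} \approx -2.0676$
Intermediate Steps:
$I{\left(o \right)} = 1$
$R{\left(w,D \right)} = 1$
$l{\left(X \right)} = 1 - \frac{X}{6}$ ($l{\left(X \right)} = 1 + X \left(- \frac{1}{6}\right) = 1 - \frac{X}{6}$)
$F{\left(y,k \right)} = - \frac{19}{6} - y$ ($F{\left(y,k \right)} = -4 - \left(- \frac{5}{6} + y\right) = - \frac{19}{6} - y$)
$V{\left(H \right)} = H + \sqrt{2} \sqrt{H}$ ($V{\left(H \right)} = H + \sqrt{2 H} = H + \sqrt{2} \sqrt{H}$)
$F{\left(17,159 \right)} + V{\left(13 \right)} = \left(- \frac{19}{6} - 17\right) + \left(13 + \sqrt{2} \sqrt{13}\right) = \left(- \frac{19}{6} - 17\right) + \left(13 + \sqrt{26}\right) = - \frac{121}{6} + \left(13 + \sqrt{26}\right) = - \frac{43}{6} + \sqrt{26}$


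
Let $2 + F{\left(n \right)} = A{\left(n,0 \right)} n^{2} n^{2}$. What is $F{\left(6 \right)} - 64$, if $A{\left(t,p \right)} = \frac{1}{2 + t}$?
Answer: $96$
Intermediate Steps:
$F{\left(n \right)} = -2 + \frac{n^{4}}{2 + n}$ ($F{\left(n \right)} = -2 + \frac{n^{2}}{2 + n} n^{2} = -2 + \frac{n^{4}}{2 + n}$)
$F{\left(6 \right)} - 64 = \frac{-4 + 6^{4} - 12}{2 + 6} - 64 = \frac{-4 + 1296 - 12}{8} - 64 = \frac{1}{8} \cdot 1280 - 64 = 160 - 64 = 96$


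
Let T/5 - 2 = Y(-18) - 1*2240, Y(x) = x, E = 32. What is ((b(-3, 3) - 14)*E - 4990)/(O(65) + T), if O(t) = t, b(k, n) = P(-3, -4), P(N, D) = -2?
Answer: 5502/11215 ≈ 0.49059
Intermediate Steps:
b(k, n) = -2
T = -11280 (T = 10 + 5*(-18 - 1*2240) = 10 + 5*(-18 - 2240) = 10 + 5*(-2258) = 10 - 11290 = -11280)
((b(-3, 3) - 14)*E - 4990)/(O(65) + T) = ((-2 - 14)*32 - 4990)/(65 - 11280) = (-16*32 - 4990)/(-11215) = (-512 - 4990)*(-1/11215) = -5502*(-1/11215) = 5502/11215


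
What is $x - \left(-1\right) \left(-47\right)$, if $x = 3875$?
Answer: $3828$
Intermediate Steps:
$x - \left(-1\right) \left(-47\right) = 3875 - \left(-1\right) \left(-47\right) = 3875 - 47 = 3828$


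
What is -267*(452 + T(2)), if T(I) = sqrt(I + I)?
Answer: -121218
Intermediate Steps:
T(I) = sqrt(2)*sqrt(I) (T(I) = sqrt(2*I) = sqrt(2)*sqrt(I))
-267*(452 + T(2)) = -267*(452 + sqrt(2)*sqrt(2)) = -267*(452 + 2) = -267*454 = -121218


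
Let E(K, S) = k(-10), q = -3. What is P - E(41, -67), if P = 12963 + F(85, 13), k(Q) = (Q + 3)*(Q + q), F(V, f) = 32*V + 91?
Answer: 15683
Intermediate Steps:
F(V, f) = 91 + 32*V
k(Q) = (-3 + Q)*(3 + Q) (k(Q) = (Q + 3)*(Q - 3) = (3 + Q)*(-3 + Q) = (-3 + Q)*(3 + Q))
E(K, S) = 91 (E(K, S) = -9 + (-10)**2 = -9 + 100 = 91)
P = 15774 (P = 12963 + (91 + 32*85) = 12963 + (91 + 2720) = 12963 + 2811 = 15774)
P - E(41, -67) = 15774 - 1*91 = 15774 - 91 = 15683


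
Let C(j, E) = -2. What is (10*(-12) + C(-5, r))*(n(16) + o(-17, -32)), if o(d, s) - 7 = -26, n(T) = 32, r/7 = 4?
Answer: -1586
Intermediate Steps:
r = 28 (r = 7*4 = 28)
o(d, s) = -19 (o(d, s) = 7 - 26 = -19)
(10*(-12) + C(-5, r))*(n(16) + o(-17, -32)) = (10*(-12) - 2)*(32 - 19) = (-120 - 2)*13 = -122*13 = -1586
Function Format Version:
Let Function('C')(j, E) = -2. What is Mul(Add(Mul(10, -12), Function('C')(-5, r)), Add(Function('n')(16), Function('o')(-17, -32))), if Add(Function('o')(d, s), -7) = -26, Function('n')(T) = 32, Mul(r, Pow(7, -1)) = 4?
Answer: -1586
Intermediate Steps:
r = 28 (r = Mul(7, 4) = 28)
Function('o')(d, s) = -19 (Function('o')(d, s) = Add(7, -26) = -19)
Mul(Add(Mul(10, -12), Function('C')(-5, r)), Add(Function('n')(16), Function('o')(-17, -32))) = Mul(Add(Mul(10, -12), -2), Add(32, -19)) = Mul(Add(-120, -2), 13) = Mul(-122, 13) = -1586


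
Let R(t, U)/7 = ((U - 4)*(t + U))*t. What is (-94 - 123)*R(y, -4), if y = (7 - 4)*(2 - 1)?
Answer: -36456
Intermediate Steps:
y = 3 (y = 3*1 = 3)
R(t, U) = 7*t*(-4 + U)*(U + t) (R(t, U) = 7*(((U - 4)*(t + U))*t) = 7*(((-4 + U)*(U + t))*t) = 7*(t*(-4 + U)*(U + t)) = 7*t*(-4 + U)*(U + t))
(-94 - 123)*R(y, -4) = (-94 - 123)*(7*3*((-4)² - 4*(-4) - 4*3 - 4*3)) = -1519*3*(16 + 16 - 12 - 12) = -1519*3*8 = -217*168 = -36456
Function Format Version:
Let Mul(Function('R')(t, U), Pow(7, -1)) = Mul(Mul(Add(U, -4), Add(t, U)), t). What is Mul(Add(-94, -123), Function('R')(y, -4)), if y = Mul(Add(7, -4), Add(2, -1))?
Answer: -36456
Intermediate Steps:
y = 3 (y = Mul(3, 1) = 3)
Function('R')(t, U) = Mul(7, t, Add(-4, U), Add(U, t)) (Function('R')(t, U) = Mul(7, Mul(Mul(Add(U, -4), Add(t, U)), t)) = Mul(7, Mul(Mul(Add(-4, U), Add(U, t)), t)) = Mul(7, Mul(t, Add(-4, U), Add(U, t))) = Mul(7, t, Add(-4, U), Add(U, t)))
Mul(Add(-94, -123), Function('R')(y, -4)) = Mul(Add(-94, -123), Mul(7, 3, Add(Pow(-4, 2), Mul(-4, -4), Mul(-4, 3), Mul(-4, 3)))) = Mul(-217, Mul(7, 3, Add(16, 16, -12, -12))) = Mul(-217, Mul(7, 3, 8)) = Mul(-217, 168) = -36456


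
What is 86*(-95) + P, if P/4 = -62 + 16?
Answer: -8354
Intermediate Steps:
P = -184 (P = 4*(-62 + 16) = 4*(-46) = -184)
86*(-95) + P = 86*(-95) - 184 = -8170 - 184 = -8354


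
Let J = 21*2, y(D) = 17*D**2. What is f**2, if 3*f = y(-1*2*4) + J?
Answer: 1276900/9 ≈ 1.4188e+5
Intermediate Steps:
J = 42
f = 1130/3 (f = (17*(-1*2*4)**2 + 42)/3 = (17*(-2*4)**2 + 42)/3 = (17*(-8)**2 + 42)/3 = (17*64 + 42)/3 = (1088 + 42)/3 = (1/3)*1130 = 1130/3 ≈ 376.67)
f**2 = (1130/3)**2 = 1276900/9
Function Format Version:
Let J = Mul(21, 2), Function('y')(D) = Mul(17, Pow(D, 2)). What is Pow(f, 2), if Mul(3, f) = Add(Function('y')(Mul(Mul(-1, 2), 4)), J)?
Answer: Rational(1276900, 9) ≈ 1.4188e+5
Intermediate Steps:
J = 42
f = Rational(1130, 3) (f = Mul(Rational(1, 3), Add(Mul(17, Pow(Mul(Mul(-1, 2), 4), 2)), 42)) = Mul(Rational(1, 3), Add(Mul(17, Pow(Mul(-2, 4), 2)), 42)) = Mul(Rational(1, 3), Add(Mul(17, Pow(-8, 2)), 42)) = Mul(Rational(1, 3), Add(Mul(17, 64), 42)) = Mul(Rational(1, 3), Add(1088, 42)) = Mul(Rational(1, 3), 1130) = Rational(1130, 3) ≈ 376.67)
Pow(f, 2) = Pow(Rational(1130, 3), 2) = Rational(1276900, 9)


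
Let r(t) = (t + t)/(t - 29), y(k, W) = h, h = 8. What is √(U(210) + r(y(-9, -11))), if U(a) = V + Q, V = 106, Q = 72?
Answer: √78162/21 ≈ 13.313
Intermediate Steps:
U(a) = 178 (U(a) = 106 + 72 = 178)
y(k, W) = 8
r(t) = 2*t/(-29 + t) (r(t) = (2*t)/(-29 + t) = 2*t/(-29 + t))
√(U(210) + r(y(-9, -11))) = √(178 + 2*8/(-29 + 8)) = √(178 + 2*8/(-21)) = √(178 + 2*8*(-1/21)) = √(178 - 16/21) = √(3722/21) = √78162/21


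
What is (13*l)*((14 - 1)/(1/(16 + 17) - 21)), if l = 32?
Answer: -44616/173 ≈ -257.90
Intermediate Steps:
(13*l)*((14 - 1)/(1/(16 + 17) - 21)) = (13*32)*((14 - 1)/(1/(16 + 17) - 21)) = 416*(13/(1/33 - 21)) = 416*(13/(-692/33)) = 416*(13*(-33/692)) = 416*(-429/692) = -44616/173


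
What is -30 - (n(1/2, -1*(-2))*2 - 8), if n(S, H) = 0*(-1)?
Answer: -22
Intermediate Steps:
n(S, H) = 0
-30 - (n(1/2, -1*(-2))*2 - 8) = -30 - (0*2 - 8) = -30 - (0 - 8) = -30 - 1*(-8) = -30 + 8 = -22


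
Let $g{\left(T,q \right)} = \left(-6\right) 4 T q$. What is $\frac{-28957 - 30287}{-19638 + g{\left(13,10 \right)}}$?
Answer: $\frac{9874}{3793} \approx 2.6032$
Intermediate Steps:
$g{\left(T,q \right)} = - 24 T q$
$\frac{-28957 - 30287}{-19638 + g{\left(13,10 \right)}} = \frac{-28957 - 30287}{-19638 - 312 \cdot 10} = - \frac{59244}{-19638 - 3120} = - \frac{59244}{-22758} = \left(-59244\right) \left(- \frac{1}{22758}\right) = \frac{9874}{3793}$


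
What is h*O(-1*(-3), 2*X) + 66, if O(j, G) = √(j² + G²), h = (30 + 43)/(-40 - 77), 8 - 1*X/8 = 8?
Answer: 2501/39 ≈ 64.128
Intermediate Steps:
X = 0 (X = 64 - 8*8 = 64 - 64 = 0)
h = -73/117 (h = 73/(-117) = 73*(-1/117) = -73/117 ≈ -0.62393)
O(j, G) = √(G² + j²)
h*O(-1*(-3), 2*X) + 66 = -73*√((2*0)² + (-1*(-3))²)/117 + 66 = -73*√(0² + 3²)/117 + 66 = -73*√(0 + 9)/117 + 66 = -73*√9/117 + 66 = -73/117*3 + 66 = -73/39 + 66 = 2501/39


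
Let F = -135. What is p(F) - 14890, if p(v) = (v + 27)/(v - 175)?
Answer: -2307896/155 ≈ -14890.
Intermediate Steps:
p(v) = (27 + v)/(-175 + v)
p(F) - 14890 = (27 - 135)/(-175 - 135) - 14890 = -108/(-310) - 14890 = -1/310*(-108) - 14890 = 54/155 - 14890 = -2307896/155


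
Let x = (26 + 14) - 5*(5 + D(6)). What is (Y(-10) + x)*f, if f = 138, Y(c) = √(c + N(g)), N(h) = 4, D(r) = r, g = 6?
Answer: -2070 + 138*I*√6 ≈ -2070.0 + 338.03*I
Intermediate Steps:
Y(c) = √(4 + c) (Y(c) = √(c + 4) = √(4 + c))
x = -15 (x = (26 + 14) - 5*(5 + 6) = 40 - 5*11 = 40 - 55 = -15)
(Y(-10) + x)*f = (√(4 - 10) - 15)*138 = (√(-6) - 15)*138 = (I*√6 - 15)*138 = (-15 + I*√6)*138 = -2070 + 138*I*√6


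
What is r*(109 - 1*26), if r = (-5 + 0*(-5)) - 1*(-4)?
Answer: -83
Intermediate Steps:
r = -1 (r = (-5 + 0) + 4 = -5 + 4 = -1)
r*(109 - 1*26) = -(109 - 1*26) = -(109 - 26) = -1*83 = -83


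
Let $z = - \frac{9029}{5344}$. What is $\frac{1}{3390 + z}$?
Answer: $\frac{5344}{18107131} \approx 0.00029513$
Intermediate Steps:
$z = - \frac{9029}{5344}$ ($z = \left(-9029\right) \frac{1}{5344} = - \frac{9029}{5344} \approx -1.6896$)
$\frac{1}{3390 + z} = \frac{1}{3390 - \frac{9029}{5344}} = \frac{1}{\frac{18107131}{5344}} = \frac{5344}{18107131}$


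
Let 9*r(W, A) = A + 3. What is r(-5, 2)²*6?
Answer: 50/27 ≈ 1.8519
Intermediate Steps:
r(W, A) = ⅓ + A/9 (r(W, A) = (A + 3)/9 = (3 + A)/9 = ⅓ + A/9)
r(-5, 2)²*6 = (⅓ + (⅑)*2)²*6 = (⅓ + 2/9)²*6 = (5/9)²*6 = (25/81)*6 = 50/27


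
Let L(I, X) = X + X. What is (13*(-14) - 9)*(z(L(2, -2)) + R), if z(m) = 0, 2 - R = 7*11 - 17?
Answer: 11078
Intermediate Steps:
L(I, X) = 2*X
R = -58 (R = 2 - (7*11 - 17) = 2 - (77 - 17) = 2 - 1*60 = 2 - 60 = -58)
(13*(-14) - 9)*(z(L(2, -2)) + R) = (13*(-14) - 9)*(0 - 58) = (-182 - 9)*(-58) = -191*(-58) = 11078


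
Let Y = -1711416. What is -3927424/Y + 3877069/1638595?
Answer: 3826327649/820936095 ≈ 4.6609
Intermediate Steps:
-3927424/Y + 3877069/1638595 = -3927424/(-1711416) + 3877069/1638595 = -3927424*(-1/1711416) + 3877069*(1/1638595) = 8048/3507 + 553867/234085 = 3826327649/820936095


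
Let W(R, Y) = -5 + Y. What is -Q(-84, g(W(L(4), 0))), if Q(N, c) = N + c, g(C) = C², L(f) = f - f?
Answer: 59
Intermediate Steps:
L(f) = 0
-Q(-84, g(W(L(4), 0))) = -(-84 + (-5 + 0)²) = -(-84 + (-5)²) = -(-84 + 25) = -1*(-59) = 59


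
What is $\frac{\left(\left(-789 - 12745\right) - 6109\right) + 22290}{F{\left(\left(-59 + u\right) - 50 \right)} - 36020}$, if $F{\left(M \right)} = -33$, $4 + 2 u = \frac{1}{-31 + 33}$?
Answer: $- \frac{2647}{36053} \approx -0.07342$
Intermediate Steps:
$u = - \frac{7}{4}$ ($u = -2 + \frac{1}{2 \left(-31 + 33\right)} = -2 + \frac{1}{2 \cdot 2} = -2 + \frac{1}{2} \cdot \frac{1}{2} = -2 + \frac{1}{4} = - \frac{7}{4} \approx -1.75$)
$\frac{\left(\left(-789 - 12745\right) - 6109\right) + 22290}{F{\left(\left(-59 + u\right) - 50 \right)} - 36020} = \frac{\left(\left(-789 - 12745\right) - 6109\right) + 22290}{-33 - 36020} = \frac{\left(-13534 - 6109\right) + 22290}{-36053} = \left(-19643 + 22290\right) \left(- \frac{1}{36053}\right) = 2647 \left(- \frac{1}{36053}\right) = - \frac{2647}{36053}$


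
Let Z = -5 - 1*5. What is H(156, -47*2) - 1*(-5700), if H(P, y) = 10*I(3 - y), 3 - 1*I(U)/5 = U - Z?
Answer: 500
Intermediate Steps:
Z = -10 (Z = -5 - 5 = -10)
I(U) = -35 - 5*U (I(U) = 15 - 5*(U - 1*(-10)) = 15 - 5*(U + 10) = 15 - 5*(10 + U) = 15 + (-50 - 5*U) = -35 - 5*U)
H(P, y) = -500 + 50*y (H(P, y) = 10*(-35 - 5*(3 - y)) = 10*(-35 + (-15 + 5*y)) = 10*(-50 + 5*y) = -500 + 50*y)
H(156, -47*2) - 1*(-5700) = (-500 + 50*(-47*2)) - 1*(-5700) = (-500 + 50*(-94)) + 5700 = (-500 - 4700) + 5700 = -5200 + 5700 = 500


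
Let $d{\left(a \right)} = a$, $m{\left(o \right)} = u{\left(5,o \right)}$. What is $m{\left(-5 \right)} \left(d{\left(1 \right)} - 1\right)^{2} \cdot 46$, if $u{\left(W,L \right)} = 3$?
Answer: $0$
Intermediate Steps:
$m{\left(o \right)} = 3$
$m{\left(-5 \right)} \left(d{\left(1 \right)} - 1\right)^{2} \cdot 46 = 3 \left(1 - 1\right)^{2} \cdot 46 = 3 \cdot 0^{2} \cdot 46 = 3 \cdot 0 \cdot 46 = 0 \cdot 46 = 0$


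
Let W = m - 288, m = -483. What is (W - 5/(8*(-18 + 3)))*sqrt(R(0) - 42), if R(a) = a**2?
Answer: -18503*I*sqrt(42)/24 ≈ -4996.4*I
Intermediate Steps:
W = -771 (W = -483 - 288 = -771)
(W - 5/(8*(-18 + 3)))*sqrt(R(0) - 42) = (-771 - 5/(8*(-18 + 3)))*sqrt(0**2 - 42) = (-771 - 5/(8*(-15)))*sqrt(0 - 42) = (-771 - 5/(-120))*sqrt(-42) = (-771 - 5*(-1)/120)*(I*sqrt(42)) = (-771 - 1*(-1/24))*(I*sqrt(42)) = (-771 + 1/24)*(I*sqrt(42)) = -18503*I*sqrt(42)/24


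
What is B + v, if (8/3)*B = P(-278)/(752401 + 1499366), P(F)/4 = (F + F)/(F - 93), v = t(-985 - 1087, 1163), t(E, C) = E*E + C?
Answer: 1195840449162371/278468519 ≈ 4.2943e+6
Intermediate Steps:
t(E, C) = C + E**2 (t(E, C) = E**2 + C = C + E**2)
v = 4294347 (v = 1163 + (-985 - 1087)**2 = 1163 + (-2072)**2 = 1163 + 4293184 = 4294347)
P(F) = 8*F/(-93 + F) (P(F) = 4*((F + F)/(F - 93)) = 4*((2*F)/(-93 + F)) = 4*(2*F/(-93 + F)) = 8*F/(-93 + F))
B = 278/278468519 (B = 3*((8*(-278)/(-93 - 278))/(752401 + 1499366))/8 = 3*((8*(-278)/(-371))/2251767)/8 = 3*((8*(-278)*(-1/371))*(1/2251767))/8 = 3*((2224/371)*(1/2251767))/8 = (3/8)*(2224/835405557) = 278/278468519 ≈ 9.9832e-7)
B + v = 278/278468519 + 4294347 = 1195840449162371/278468519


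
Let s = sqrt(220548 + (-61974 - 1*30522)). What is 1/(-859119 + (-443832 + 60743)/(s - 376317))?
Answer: -60831720062447895/52261624581858928970792 - 1149267*sqrt(3557)/52261624581858928970792 ≈ -1.1640e-6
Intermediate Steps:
s = 6*sqrt(3557) (s = sqrt(220548 + (-61974 - 30522)) = sqrt(220548 - 92496) = sqrt(128052) = 6*sqrt(3557) ≈ 357.84)
1/(-859119 + (-443832 + 60743)/(s - 376317)) = 1/(-859119 + (-443832 + 60743)/(6*sqrt(3557) - 376317)) = 1/(-859119 - 383089/(-376317 + 6*sqrt(3557)))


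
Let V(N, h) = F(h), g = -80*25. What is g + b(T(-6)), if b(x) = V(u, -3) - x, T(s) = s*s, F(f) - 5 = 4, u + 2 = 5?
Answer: -2027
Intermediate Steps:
u = 3 (u = -2 + 5 = 3)
F(f) = 9 (F(f) = 5 + 4 = 9)
g = -2000
V(N, h) = 9
T(s) = s²
b(x) = 9 - x
g + b(T(-6)) = -2000 + (9 - 1*(-6)²) = -2000 + (9 - 1*36) = -2000 + (9 - 36) = -2000 - 27 = -2027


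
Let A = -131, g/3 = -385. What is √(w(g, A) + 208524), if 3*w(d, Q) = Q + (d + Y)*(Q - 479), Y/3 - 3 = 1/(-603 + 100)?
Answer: √1005334781997/1509 ≈ 664.46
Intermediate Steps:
g = -1155 (g = 3*(-385) = -1155)
Y = 4524/503 (Y = 9 + 3/(-603 + 100) = 9 + 3/(-503) = 9 + 3*(-1/503) = 9 - 3/503 = 4524/503 ≈ 8.9940)
w(d, Q) = Q/3 + (-479 + Q)*(4524/503 + d)/3 (w(d, Q) = (Q + (d + 4524/503)*(Q - 479))/3 = (Q + (4524/503 + d)*(-479 + Q))/3 = (Q + (-479 + Q)*(4524/503 + d))/3 = Q/3 + (-479 + Q)*(4524/503 + d)/3)
√(w(g, A) + 208524) = √((-722332/503 - 479/3*(-1155) + (5027/1509)*(-131) + (⅓)*(-131)*(-1155)) + 208524) = √((-722332/503 + 184415 - 658537/1509 + 50435) + 208524) = √(351563117/1509 + 208524) = √(666225833/1509) = √1005334781997/1509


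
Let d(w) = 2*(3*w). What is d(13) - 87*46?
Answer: -3924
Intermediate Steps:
d(w) = 6*w
d(13) - 87*46 = 6*13 - 87*46 = 78 - 4002 = -3924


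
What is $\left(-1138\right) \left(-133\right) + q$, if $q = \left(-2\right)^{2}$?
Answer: $151358$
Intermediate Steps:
$q = 4$
$\left(-1138\right) \left(-133\right) + q = \left(-1138\right) \left(-133\right) + 4 = 151354 + 4 = 151358$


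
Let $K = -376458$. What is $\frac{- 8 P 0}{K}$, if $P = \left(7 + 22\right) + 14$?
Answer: $0$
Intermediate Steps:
$P = 43$ ($P = 29 + 14 = 43$)
$\frac{- 8 P 0}{K} = \frac{\left(-8\right) 43 \cdot 0}{-376458} = \left(-344\right) 0 \left(- \frac{1}{376458}\right) = 0 \left(- \frac{1}{376458}\right) = 0$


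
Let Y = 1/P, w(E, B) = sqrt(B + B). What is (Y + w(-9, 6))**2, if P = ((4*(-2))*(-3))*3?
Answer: 62209/5184 + sqrt(3)/18 ≈ 12.096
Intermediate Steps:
P = 72 (P = -8*(-3)*3 = 24*3 = 72)
w(E, B) = sqrt(2)*sqrt(B) (w(E, B) = sqrt(2*B) = sqrt(2)*sqrt(B))
Y = 1/72 ≈ 0.013889
(Y + w(-9, 6))**2 = (1/72 + sqrt(2)*sqrt(6))**2 = (1/72 + 2*sqrt(3))**2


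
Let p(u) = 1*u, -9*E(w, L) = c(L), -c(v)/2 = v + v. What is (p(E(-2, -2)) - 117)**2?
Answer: 1125721/81 ≈ 13898.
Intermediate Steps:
c(v) = -4*v (c(v) = -2*(v + v) = -4*v)
E(w, L) = 4*L/9 (E(w, L) = -(-4)*L/9 = 4*L/9)
p(u) = u
(p(E(-2, -2)) - 117)**2 = ((4/9)*(-2) - 117)**2 = (-8/9 - 117)**2 = (-1061/9)**2 = 1125721/81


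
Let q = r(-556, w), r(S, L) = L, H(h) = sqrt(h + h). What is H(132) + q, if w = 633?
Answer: 633 + 2*sqrt(66) ≈ 649.25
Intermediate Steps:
H(h) = sqrt(2)*sqrt(h) (H(h) = sqrt(2*h) = sqrt(2)*sqrt(h))
q = 633
H(132) + q = sqrt(2)*sqrt(132) + 633 = sqrt(2)*(2*sqrt(33)) + 633 = 2*sqrt(66) + 633 = 633 + 2*sqrt(66)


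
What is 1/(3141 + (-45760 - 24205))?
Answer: -1/66824 ≈ -1.4965e-5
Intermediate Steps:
1/(3141 + (-45760 - 24205)) = 1/(3141 - 69965) = 1/(-66824) = -1/66824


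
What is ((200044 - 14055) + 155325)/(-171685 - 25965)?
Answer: -170657/98825 ≈ -1.7269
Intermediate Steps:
((200044 - 14055) + 155325)/(-171685 - 25965) = (185989 + 155325)/(-197650) = 341314*(-1/197650) = -170657/98825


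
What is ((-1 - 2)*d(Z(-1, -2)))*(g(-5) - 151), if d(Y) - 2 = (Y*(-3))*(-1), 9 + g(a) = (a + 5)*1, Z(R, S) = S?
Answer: -1920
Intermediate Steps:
g(a) = -4 + a (g(a) = -9 + (a + 5)*1 = -9 + (5 + a)*1 = -9 + (5 + a) = -4 + a)
d(Y) = 2 + 3*Y (d(Y) = 2 + (Y*(-3))*(-1) = 2 - 3*Y*(-1) = 2 + 3*Y)
((-1 - 2)*d(Z(-1, -2)))*(g(-5) - 151) = ((-1 - 2)*(2 + 3*(-2)))*((-4 - 5) - 151) = (-3*(2 - 6))*(-9 - 151) = -3*(-4)*(-160) = 12*(-160) = -1920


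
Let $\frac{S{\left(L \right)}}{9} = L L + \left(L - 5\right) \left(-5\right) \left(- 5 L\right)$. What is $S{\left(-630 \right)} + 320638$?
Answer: $93903988$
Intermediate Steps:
$S{\left(L \right)} = 9 L^{2} - 45 L \left(25 - 5 L\right)$ ($S{\left(L \right)} = 9 \left(L L + \left(L - 5\right) \left(-5\right) \left(- 5 L\right)\right) = 9 \left(L^{2} + \left(-5 + L\right) \left(-5\right) \left(- 5 L\right)\right) = 9 \left(L^{2} + \left(25 - 5 L\right) \left(- 5 L\right)\right) = 9 \left(L^{2} - 5 L \left(25 - 5 L\right)\right) = 9 L^{2} - 45 L \left(25 - 5 L\right)$)
$S{\left(-630 \right)} + 320638 = 9 \left(-630\right) \left(-125 + 26 \left(-630\right)\right) + 320638 = 9 \left(-630\right) \left(-125 - 16380\right) + 320638 = 9 \left(-630\right) \left(-16505\right) + 320638 = 93583350 + 320638 = 93903988$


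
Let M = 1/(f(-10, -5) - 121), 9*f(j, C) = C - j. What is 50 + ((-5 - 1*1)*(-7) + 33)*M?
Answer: 53525/1084 ≈ 49.377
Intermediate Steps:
f(j, C) = -j/9 + C/9 (f(j, C) = (C - j)/9 = -j/9 + C/9)
M = -9/1084 (M = 1/((-1/9*(-10) + (1/9)*(-5)) - 121) = 1/((10/9 - 5/9) - 121) = 1/(5/9 - 121) = 1/(-1084/9) = -9/1084 ≈ -0.0083026)
50 + ((-5 - 1*1)*(-7) + 33)*M = 50 + ((-5 - 1*1)*(-7) + 33)*(-9/1084) = 50 + ((-5 - 1)*(-7) + 33)*(-9/1084) = 50 + (-6*(-7) + 33)*(-9/1084) = 50 + (42 + 33)*(-9/1084) = 50 + 75*(-9/1084) = 50 - 675/1084 = 53525/1084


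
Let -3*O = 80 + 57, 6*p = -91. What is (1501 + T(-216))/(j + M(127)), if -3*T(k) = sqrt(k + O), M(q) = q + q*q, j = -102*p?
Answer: 79/937 - I*sqrt(2355)/160227 ≈ 0.084312 - 0.00030287*I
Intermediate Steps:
p = -91/6 (p = (1/6)*(-91) = -91/6 ≈ -15.167)
j = 1547 (j = -102*(-91/6) = 1547)
M(q) = q + q**2
O = -137/3 (O = -(80 + 57)/3 = -1/3*137 = -137/3 ≈ -45.667)
T(k) = -sqrt(-137/3 + k)/3 (T(k) = -sqrt(k - 137/3)/3 = -sqrt(-137/3 + k)/3)
(1501 + T(-216))/(j + M(127)) = (1501 - sqrt(-411 + 9*(-216))/9)/(1547 + 127*(1 + 127)) = (1501 - sqrt(-411 - 1944)/9)/(1547 + 127*128) = (1501 - I*sqrt(2355)/9)/(1547 + 16256) = (1501 - I*sqrt(2355)/9)/17803 = (1501 - I*sqrt(2355)/9)*(1/17803) = 79/937 - I*sqrt(2355)/160227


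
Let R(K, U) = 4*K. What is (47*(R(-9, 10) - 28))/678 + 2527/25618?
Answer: -37672819/8684502 ≈ -4.3379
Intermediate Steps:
(47*(R(-9, 10) - 28))/678 + 2527/25618 = (47*(4*(-9) - 28))/678 + 2527/25618 = (47*(-36 - 28))*(1/678) + 2527*(1/25618) = (47*(-64))*(1/678) + 2527/25618 = -3008*1/678 + 2527/25618 = -1504/339 + 2527/25618 = -37672819/8684502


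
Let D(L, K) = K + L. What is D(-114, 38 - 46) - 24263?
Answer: -24385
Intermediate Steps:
D(-114, 38 - 46) - 24263 = ((38 - 46) - 114) - 24263 = (-8 - 114) - 24263 = -122 - 24263 = -24385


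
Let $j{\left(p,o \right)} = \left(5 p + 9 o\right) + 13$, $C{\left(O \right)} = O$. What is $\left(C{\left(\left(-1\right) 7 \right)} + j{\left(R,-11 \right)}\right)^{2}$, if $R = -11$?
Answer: $21904$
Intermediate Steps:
$j{\left(p,o \right)} = 13 + 5 p + 9 o$
$\left(C{\left(\left(-1\right) 7 \right)} + j{\left(R,-11 \right)}\right)^{2} = \left(\left(-1\right) 7 + \left(13 + 5 \left(-11\right) + 9 \left(-11\right)\right)\right)^{2} = \left(-7 - 141\right)^{2} = \left(-148\right)^{2} = 21904$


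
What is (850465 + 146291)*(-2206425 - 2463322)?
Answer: -4654598340732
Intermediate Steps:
(850465 + 146291)*(-2206425 - 2463322) = 996756*(-4669747) = -4654598340732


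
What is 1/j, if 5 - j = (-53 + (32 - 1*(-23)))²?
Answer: 1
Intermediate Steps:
j = 1 (j = 5 - (-53 + (32 - 1*(-23)))² = 5 - (-53 + (32 + 23))² = 5 - (-53 + 55)² = 5 - 1*2² = 5 - 1*4 = 5 - 4 = 1)
1/j = 1/1 = 1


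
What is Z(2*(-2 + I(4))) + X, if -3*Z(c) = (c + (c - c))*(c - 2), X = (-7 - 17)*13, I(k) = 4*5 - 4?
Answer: -1664/3 ≈ -554.67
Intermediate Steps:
I(k) = 16 (I(k) = 20 - 4 = 16)
X = -312 (X = -24*13 = -312)
Z(c) = -c*(-2 + c)/3 (Z(c) = -(c + (c - c))*(c - 2)/3 = -(c + 0)*(-2 + c)/3 = -c*(-2 + c)/3)
Z(2*(-2 + I(4))) + X = (2*(-2 + 16))*(2 - 2*(-2 + 16))/3 - 312 = (2*14)*(2 - 2*14)/3 - 312 = (⅓)*28*(2 - 1*28) - 312 = (⅓)*28*(2 - 28) - 312 = (⅓)*28*(-26) - 312 = -728/3 - 312 = -1664/3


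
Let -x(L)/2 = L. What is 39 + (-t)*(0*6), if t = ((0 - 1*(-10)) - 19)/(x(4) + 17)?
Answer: 39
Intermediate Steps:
x(L) = -2*L
t = -1 (t = ((0 - 1*(-10)) - 19)/(-2*4 + 17) = ((0 + 10) - 19)/(-8 + 17) = (10 - 19)/9 = -9*⅑ = -1)
39 + (-t)*(0*6) = 39 + (-1*(-1))*(0*6) = 39 + 1*0 = 39 + 0 = 39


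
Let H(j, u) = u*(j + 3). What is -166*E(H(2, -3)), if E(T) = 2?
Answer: -332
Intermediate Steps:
H(j, u) = u*(3 + j)
-166*E(H(2, -3)) = -166*2 = -332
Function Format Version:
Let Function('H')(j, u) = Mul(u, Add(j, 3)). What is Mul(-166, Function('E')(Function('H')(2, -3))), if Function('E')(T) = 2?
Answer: -332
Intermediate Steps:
Function('H')(j, u) = Mul(u, Add(3, j))
Mul(-166, Function('E')(Function('H')(2, -3))) = Mul(-166, 2) = -332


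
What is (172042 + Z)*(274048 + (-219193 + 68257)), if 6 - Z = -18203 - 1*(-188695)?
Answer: 191562272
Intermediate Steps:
Z = -170486 (Z = 6 - (-18203 - 1*(-188695)) = 6 - (-18203 + 188695) = 6 - 1*170492 = 6 - 170492 = -170486)
(172042 + Z)*(274048 + (-219193 + 68257)) = (172042 - 170486)*(274048 + (-219193 + 68257)) = 1556*(274048 - 150936) = 1556*123112 = 191562272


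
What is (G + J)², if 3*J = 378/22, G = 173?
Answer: 3865156/121 ≈ 31943.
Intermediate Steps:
J = 63/11 (J = (378/22)/3 = (378*(1/22))/3 = (⅓)*(189/11) = 63/11 ≈ 5.7273)
(G + J)² = (173 + 63/11)² = (1966/11)² = 3865156/121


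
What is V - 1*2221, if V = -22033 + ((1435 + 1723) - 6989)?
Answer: -28085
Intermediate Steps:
V = -25864 (V = -22033 + (3158 - 6989) = -22033 - 3831 = -25864)
V - 1*2221 = -25864 - 1*2221 = -25864 - 2221 = -28085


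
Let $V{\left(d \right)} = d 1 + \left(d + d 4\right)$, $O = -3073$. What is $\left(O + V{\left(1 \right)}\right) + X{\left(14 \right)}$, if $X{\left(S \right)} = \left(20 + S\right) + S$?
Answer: $-3019$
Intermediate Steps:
$X{\left(S \right)} = 20 + 2 S$
$V{\left(d \right)} = 6 d$ ($V{\left(d \right)} = d + \left(d + 4 d\right) = d + 5 d = 6 d$)
$\left(O + V{\left(1 \right)}\right) + X{\left(14 \right)} = \left(-3073 + 6 \cdot 1\right) + \left(20 + 2 \cdot 14\right) = \left(-3073 + 6\right) + \left(20 + 28\right) = -3067 + 48 = -3019$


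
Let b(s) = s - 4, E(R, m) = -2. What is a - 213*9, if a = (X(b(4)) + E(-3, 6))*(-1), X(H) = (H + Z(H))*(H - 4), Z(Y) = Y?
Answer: -1915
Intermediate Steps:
b(s) = -4 + s
X(H) = 2*H*(-4 + H) (X(H) = (H + H)*(H - 4) = (2*H)*(-4 + H) = 2*H*(-4 + H))
a = 2 (a = (2*(-4 + 4)*(-4 + (-4 + 4)) - 2)*(-1) = (2*0*(-4 + 0) - 2)*(-1) = (2*0*(-4) - 2)*(-1) = (0 - 2)*(-1) = -2*(-1) = 2)
a - 213*9 = 2 - 213*9 = 2 - 71*27 = 2 - 1917 = -1915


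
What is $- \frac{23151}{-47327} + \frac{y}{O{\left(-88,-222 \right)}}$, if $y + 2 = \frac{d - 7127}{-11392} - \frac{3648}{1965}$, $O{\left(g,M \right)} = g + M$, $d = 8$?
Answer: $\frac{54692841426369}{109474241811200} \approx 0.4996$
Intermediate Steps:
$O{\left(g,M \right)} = M + g$
$y = - \frac{24113247}{7461760}$ ($y = -2 - \left(\frac{1216}{655} - \frac{8 - 7127}{-11392}\right) = -2 - \frac{9189727}{7461760} = - \frac{24113247}{7461760} \approx -3.2316$)
$- \frac{23151}{-47327} + \frac{y}{O{\left(-88,-222 \right)}} = - \frac{23151}{-47327} - \frac{24113247}{7461760 \left(-222 - 88\right)} = \left(-23151\right) \left(- \frac{1}{47327}\right) - \frac{24113247}{7461760 \left(-310\right)} = \frac{23151}{47327} - - \frac{24113247}{2313145600} = \frac{23151}{47327} + \frac{24113247}{2313145600} = \frac{54692841426369}{109474241811200}$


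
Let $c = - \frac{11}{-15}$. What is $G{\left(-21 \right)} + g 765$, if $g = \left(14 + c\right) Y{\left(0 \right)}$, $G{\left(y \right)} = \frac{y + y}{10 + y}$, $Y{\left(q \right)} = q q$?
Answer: $\frac{42}{11} \approx 3.8182$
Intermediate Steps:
$Y{\left(q \right)} = q^{2}$
$c = \frac{11}{15}$ ($c = \left(-11\right) \left(- \frac{1}{15}\right) = \frac{11}{15} \approx 0.73333$)
$G{\left(y \right)} = \frac{2 y}{10 + y}$
$g = 0$ ($g = \left(14 + \frac{11}{15}\right) 0^{2} = \frac{221}{15} \cdot 0 = 0$)
$G{\left(-21 \right)} + g 765 = 2 \left(-21\right) \frac{1}{10 - 21} + 0 \cdot 765 = 2 \left(-21\right) \frac{1}{-11} + 0 = 2 \left(-21\right) \left(- \frac{1}{11}\right) + 0 = \frac{42}{11} + 0 = \frac{42}{11}$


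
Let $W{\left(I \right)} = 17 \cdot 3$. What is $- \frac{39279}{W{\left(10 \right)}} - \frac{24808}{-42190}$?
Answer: $- \frac{275985967}{358615} \approx -769.59$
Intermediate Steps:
$W{\left(I \right)} = 51$
$- \frac{39279}{W{\left(10 \right)}} - \frac{24808}{-42190} = - \frac{39279}{51} - \frac{24808}{-42190} = \left(-39279\right) \frac{1}{51} - - \frac{12404}{21095} = - \frac{13093}{17} + \frac{12404}{21095} = - \frac{275985967}{358615}$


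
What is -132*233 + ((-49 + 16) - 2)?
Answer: -30791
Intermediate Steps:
-132*233 + ((-49 + 16) - 2) = -30756 + (-33 - 2) = -30756 - 35 = -30791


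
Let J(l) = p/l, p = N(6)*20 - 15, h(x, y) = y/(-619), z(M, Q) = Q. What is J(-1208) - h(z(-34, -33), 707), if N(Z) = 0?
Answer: 863341/747752 ≈ 1.1546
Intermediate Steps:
h(x, y) = -y/619 (h(x, y) = y*(-1/619) = -y/619)
p = -15 (p = 0*20 - 15 = 0 - 15 = -15)
J(l) = -15/l
J(-1208) - h(z(-34, -33), 707) = -15/(-1208) - (-1)*707/619 = -15*(-1/1208) - 1*(-707/619) = 15/1208 + 707/619 = 863341/747752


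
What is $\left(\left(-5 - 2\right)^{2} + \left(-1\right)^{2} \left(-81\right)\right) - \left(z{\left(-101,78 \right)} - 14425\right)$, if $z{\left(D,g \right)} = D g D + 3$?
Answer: $-781288$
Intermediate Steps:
$z{\left(D,g \right)} = 3 + g D^{2}$ ($z{\left(D,g \right)} = g D^{2} + 3 = 3 + g D^{2}$)
$\left(\left(-5 - 2\right)^{2} + \left(-1\right)^{2} \left(-81\right)\right) - \left(z{\left(-101,78 \right)} - 14425\right) = \left(\left(-5 - 2\right)^{2} + \left(-1\right)^{2} \left(-81\right)\right) - \left(\left(3 + 78 \left(-101\right)^{2}\right) - 14425\right) = \left(\left(-7\right)^{2} + 1 \left(-81\right)\right) - \left(\left(3 + 78 \cdot 10201\right) - 14425\right) = \left(49 - 81\right) - \left(\left(3 + 795678\right) - 14425\right) = -32 - \left(795681 - 14425\right) = -32 - 781256 = -781288$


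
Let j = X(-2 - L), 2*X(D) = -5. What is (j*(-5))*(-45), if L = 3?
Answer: -1125/2 ≈ -562.50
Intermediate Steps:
X(D) = -5/2 (X(D) = (½)*(-5) = -5/2)
j = -5/2 ≈ -2.5000
(j*(-5))*(-45) = -5/2*(-5)*(-45) = (25/2)*(-45) = -1125/2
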